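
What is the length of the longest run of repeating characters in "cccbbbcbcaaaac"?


Input: "cccbbbcbcaaaac"
Scanning for longest run:
  Position 1 ('c'): continues run of 'c', length=2
  Position 2 ('c'): continues run of 'c', length=3
  Position 3 ('b'): new char, reset run to 1
  Position 4 ('b'): continues run of 'b', length=2
  Position 5 ('b'): continues run of 'b', length=3
  Position 6 ('c'): new char, reset run to 1
  Position 7 ('b'): new char, reset run to 1
  Position 8 ('c'): new char, reset run to 1
  Position 9 ('a'): new char, reset run to 1
  Position 10 ('a'): continues run of 'a', length=2
  Position 11 ('a'): continues run of 'a', length=3
  Position 12 ('a'): continues run of 'a', length=4
  Position 13 ('c'): new char, reset run to 1
Longest run: 'a' with length 4

4


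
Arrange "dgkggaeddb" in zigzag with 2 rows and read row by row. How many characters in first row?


Zigzag "dgkggaeddb" into 2 rows:
Placing characters:
  'd' => row 0
  'g' => row 1
  'k' => row 0
  'g' => row 1
  'g' => row 0
  'a' => row 1
  'e' => row 0
  'd' => row 1
  'd' => row 0
  'b' => row 1
Rows:
  Row 0: "dkged"
  Row 1: "ggadb"
First row length: 5

5


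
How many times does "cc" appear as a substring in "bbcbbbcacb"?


Searching for "cc" in "bbcbbbcacb"
Scanning each position:
  Position 0: "bb" => no
  Position 1: "bc" => no
  Position 2: "cb" => no
  Position 3: "bb" => no
  Position 4: "bb" => no
  Position 5: "bc" => no
  Position 6: "ca" => no
  Position 7: "ac" => no
  Position 8: "cb" => no
Total occurrences: 0

0


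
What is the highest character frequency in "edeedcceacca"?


Input: edeedcceacca
Character counts:
  'a': 2
  'c': 4
  'd': 2
  'e': 4
Maximum frequency: 4

4


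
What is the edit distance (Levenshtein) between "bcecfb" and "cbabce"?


Computing edit distance: "bcecfb" -> "cbabce"
DP table:
           c    b    a    b    c    e
      0    1    2    3    4    5    6
  b   1    1    1    2    3    4    5
  c   2    1    2    2    3    3    4
  e   3    2    2    3    3    4    3
  c   4    3    3    3    4    3    4
  f   5    4    4    4    4    4    4
  b   6    5    4    5    4    5    5
Edit distance = dp[6][6] = 5

5


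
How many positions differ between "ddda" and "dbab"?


Comparing "ddda" and "dbab" position by position:
  Position 0: 'd' vs 'd' => same
  Position 1: 'd' vs 'b' => DIFFER
  Position 2: 'd' vs 'a' => DIFFER
  Position 3: 'a' vs 'b' => DIFFER
Positions that differ: 3

3


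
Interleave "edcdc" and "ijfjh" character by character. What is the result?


Interleaving "edcdc" and "ijfjh":
  Position 0: 'e' from first, 'i' from second => "ei"
  Position 1: 'd' from first, 'j' from second => "dj"
  Position 2: 'c' from first, 'f' from second => "cf"
  Position 3: 'd' from first, 'j' from second => "dj"
  Position 4: 'c' from first, 'h' from second => "ch"
Result: eidjcfdjch

eidjcfdjch


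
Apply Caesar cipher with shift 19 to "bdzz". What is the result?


Caesar cipher: shift "bdzz" by 19
  'b' (pos 1) + 19 = pos 20 = 'u'
  'd' (pos 3) + 19 = pos 22 = 'w'
  'z' (pos 25) + 19 = pos 18 = 's'
  'z' (pos 25) + 19 = pos 18 = 's'
Result: uwss

uwss


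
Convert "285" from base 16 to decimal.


Input: "285" in base 16
Positional expansion:
  Digit '2' (value 2) x 16^2 = 512
  Digit '8' (value 8) x 16^1 = 128
  Digit '5' (value 5) x 16^0 = 5
Sum = 645

645


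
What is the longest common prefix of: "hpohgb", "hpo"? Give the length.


Words: hpohgb, hpo
  Position 0: all 'h' => match
  Position 1: all 'p' => match
  Position 2: all 'o' => match
LCP = "hpo" (length 3)

3


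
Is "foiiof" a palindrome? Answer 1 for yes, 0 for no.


Input: foiiof
Reversed: foiiof
  Compare pos 0 ('f') with pos 5 ('f'): match
  Compare pos 1 ('o') with pos 4 ('o'): match
  Compare pos 2 ('i') with pos 3 ('i'): match
Result: palindrome

1


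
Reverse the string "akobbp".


Input: akobbp
Reading characters right to left:
  Position 5: 'p'
  Position 4: 'b'
  Position 3: 'b'
  Position 2: 'o'
  Position 1: 'k'
  Position 0: 'a'
Reversed: pbboka

pbboka


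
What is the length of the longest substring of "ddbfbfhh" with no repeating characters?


Input: "ddbfbfhh"
Sliding window (track last position of each char):
  Position 0 ('d'): window [0,0] length 1 -- new best
  Position 1 ('d'): repeat (last at 0), move window start to 1
  Position 1 ('d'): window [1,1] length 1
  Position 2 ('b'): window [1,2] length 2 -- new best
  Position 3 ('f'): window [1,3] length 3 -- new best
  Position 4 ('b'): repeat (last at 2), move window start to 3
  Position 4 ('b'): window [3,4] length 2
  Position 5 ('f'): repeat (last at 3), move window start to 4
  Position 5 ('f'): window [4,5] length 2
  Position 6 ('h'): window [4,6] length 3
  Position 7 ('h'): repeat (last at 6), move window start to 7
  Position 7 ('h'): window [7,7] length 1
Longest substring with no repeats: "dbf" with length 3

3


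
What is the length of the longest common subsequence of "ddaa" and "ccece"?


LCS of "ddaa" and "ccece"
DP table:
           c    c    e    c    e
      0    0    0    0    0    0
  d   0    0    0    0    0    0
  d   0    0    0    0    0    0
  a   0    0    0    0    0    0
  a   0    0    0    0    0    0
LCS length = dp[4][5] = 0

0


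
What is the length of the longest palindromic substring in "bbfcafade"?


Input: "bbfcafade"
Checking substrings for palindromes:
  [4:7] "afa" (len 3) => palindrome
  [0:2] "bb" (len 2) => palindrome
Longest palindromic substring: "afa" with length 3

3


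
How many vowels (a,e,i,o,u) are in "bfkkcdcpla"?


Input: bfkkcdcpla
Checking each character:
  'b' at position 0: consonant
  'f' at position 1: consonant
  'k' at position 2: consonant
  'k' at position 3: consonant
  'c' at position 4: consonant
  'd' at position 5: consonant
  'c' at position 6: consonant
  'p' at position 7: consonant
  'l' at position 8: consonant
  'a' at position 9: vowel (running total: 1)
Total vowels: 1

1


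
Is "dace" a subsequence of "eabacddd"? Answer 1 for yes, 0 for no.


Check if "dace" is a subsequence of "eabacddd"
Greedy scan:
  Position 0 ('e'): no match needed
  Position 1 ('a'): no match needed
  Position 2 ('b'): no match needed
  Position 3 ('a'): no match needed
  Position 4 ('c'): no match needed
  Position 5 ('d'): matches sub[0] = 'd'
  Position 6 ('d'): no match needed
  Position 7 ('d'): no match needed
Only matched 1/4 characters => not a subsequence

0


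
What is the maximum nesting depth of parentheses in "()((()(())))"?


Input: "()((()(())))"
Tracking depth:
  Position 0 '(': depth becomes 1
  Position 1 ')': depth becomes 0
  Position 2 '(': depth becomes 1
  Position 3 '(': depth becomes 2
  Position 4 '(': depth becomes 3
  Position 5 ')': depth becomes 2
  Position 6 '(': depth becomes 3
  Position 7 '(': depth becomes 4
  Position 8 ')': depth becomes 3
  Position 9 ')': depth becomes 2
  Position 10 ')': depth becomes 1
  Position 11 ')': depth becomes 0
Maximum depth reached: 4

4


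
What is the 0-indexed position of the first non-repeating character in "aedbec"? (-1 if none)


Input: aedbec
Character frequencies:
  'a': 1
  'b': 1
  'c': 1
  'd': 1
  'e': 2
Scanning left to right for freq == 1:
  Position 0 ('a'): unique! => answer = 0

0


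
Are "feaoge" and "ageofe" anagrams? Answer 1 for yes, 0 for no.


Strings: "feaoge", "ageofe"
Sorted first:  aeefgo
Sorted second: aeefgo
Sorted forms match => anagrams

1


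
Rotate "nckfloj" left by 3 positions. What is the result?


Input: "nckfloj", rotate left by 3
First 3 characters: "nck"
Remaining characters: "floj"
Concatenate remaining + first: "floj" + "nck" = "flojnck"

flojnck


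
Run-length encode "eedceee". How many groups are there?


Input: eedceee
Scanning for consecutive runs:
  Group 1: 'e' x 2 (positions 0-1)
  Group 2: 'd' x 1 (positions 2-2)
  Group 3: 'c' x 1 (positions 3-3)
  Group 4: 'e' x 3 (positions 4-6)
Total groups: 4

4


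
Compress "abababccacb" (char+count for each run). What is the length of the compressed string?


Input: abababccacb
Runs:
  'a' x 1 => "a1"
  'b' x 1 => "b1"
  'a' x 1 => "a1"
  'b' x 1 => "b1"
  'a' x 1 => "a1"
  'b' x 1 => "b1"
  'c' x 2 => "c2"
  'a' x 1 => "a1"
  'c' x 1 => "c1"
  'b' x 1 => "b1"
Compressed: "a1b1a1b1a1b1c2a1c1b1"
Compressed length: 20

20


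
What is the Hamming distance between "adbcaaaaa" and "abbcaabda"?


Comparing "adbcaaaaa" and "abbcaabda" position by position:
  Position 0: 'a' vs 'a' => same
  Position 1: 'd' vs 'b' => differ
  Position 2: 'b' vs 'b' => same
  Position 3: 'c' vs 'c' => same
  Position 4: 'a' vs 'a' => same
  Position 5: 'a' vs 'a' => same
  Position 6: 'a' vs 'b' => differ
  Position 7: 'a' vs 'd' => differ
  Position 8: 'a' vs 'a' => same
Total differences (Hamming distance): 3

3


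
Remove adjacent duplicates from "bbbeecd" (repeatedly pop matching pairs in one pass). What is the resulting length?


Input: bbbeecd
Stack-based adjacent duplicate removal:
  Read 'b': push. Stack: b
  Read 'b': matches stack top 'b' => pop. Stack: (empty)
  Read 'b': push. Stack: b
  Read 'e': push. Stack: be
  Read 'e': matches stack top 'e' => pop. Stack: b
  Read 'c': push. Stack: bc
  Read 'd': push. Stack: bcd
Final stack: "bcd" (length 3)

3


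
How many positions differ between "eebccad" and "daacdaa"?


Comparing "eebccad" and "daacdaa" position by position:
  Position 0: 'e' vs 'd' => DIFFER
  Position 1: 'e' vs 'a' => DIFFER
  Position 2: 'b' vs 'a' => DIFFER
  Position 3: 'c' vs 'c' => same
  Position 4: 'c' vs 'd' => DIFFER
  Position 5: 'a' vs 'a' => same
  Position 6: 'd' vs 'a' => DIFFER
Positions that differ: 5

5


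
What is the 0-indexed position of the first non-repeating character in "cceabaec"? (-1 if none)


Input: cceabaec
Character frequencies:
  'a': 2
  'b': 1
  'c': 3
  'e': 2
Scanning left to right for freq == 1:
  Position 0 ('c'): freq=3, skip
  Position 1 ('c'): freq=3, skip
  Position 2 ('e'): freq=2, skip
  Position 3 ('a'): freq=2, skip
  Position 4 ('b'): unique! => answer = 4

4


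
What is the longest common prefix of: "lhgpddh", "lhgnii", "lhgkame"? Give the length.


Words: lhgpddh, lhgnii, lhgkame
  Position 0: all 'l' => match
  Position 1: all 'h' => match
  Position 2: all 'g' => match
  Position 3: ('p', 'n', 'k') => mismatch, stop
LCP = "lhg" (length 3)

3


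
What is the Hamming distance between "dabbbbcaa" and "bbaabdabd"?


Comparing "dabbbbcaa" and "bbaabdabd" position by position:
  Position 0: 'd' vs 'b' => differ
  Position 1: 'a' vs 'b' => differ
  Position 2: 'b' vs 'a' => differ
  Position 3: 'b' vs 'a' => differ
  Position 4: 'b' vs 'b' => same
  Position 5: 'b' vs 'd' => differ
  Position 6: 'c' vs 'a' => differ
  Position 7: 'a' vs 'b' => differ
  Position 8: 'a' vs 'd' => differ
Total differences (Hamming distance): 8

8


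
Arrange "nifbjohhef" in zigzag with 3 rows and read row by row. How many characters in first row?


Zigzag "nifbjohhef" into 3 rows:
Placing characters:
  'n' => row 0
  'i' => row 1
  'f' => row 2
  'b' => row 1
  'j' => row 0
  'o' => row 1
  'h' => row 2
  'h' => row 1
  'e' => row 0
  'f' => row 1
Rows:
  Row 0: "nje"
  Row 1: "ibohf"
  Row 2: "fh"
First row length: 3

3


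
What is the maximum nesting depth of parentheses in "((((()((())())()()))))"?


Input: "((((()((())())()()))))"
Tracking depth:
  Position 0 '(': depth becomes 1
  Position 1 '(': depth becomes 2
  Position 2 '(': depth becomes 3
  Position 3 '(': depth becomes 4
  Position 4 '(': depth becomes 5
  Position 5 ')': depth becomes 4
  Position 6 '(': depth becomes 5
  Position 7 '(': depth becomes 6
  Position 8 '(': depth becomes 7
  Position 9 ')': depth becomes 6
  Position 10 ')': depth becomes 5
  Position 11 '(': depth becomes 6
  Position 12 ')': depth becomes 5
  Position 13 ')': depth becomes 4
  Position 14 '(': depth becomes 5
  Position 15 ')': depth becomes 4
  Position 16 '(': depth becomes 5
  Position 17 ')': depth becomes 4
  Position 18 ')': depth becomes 3
  Position 19 ')': depth becomes 2
  Position 20 ')': depth becomes 1
  Position 21 ')': depth becomes 0
Maximum depth reached: 7

7


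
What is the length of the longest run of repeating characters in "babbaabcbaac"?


Input: "babbaabcbaac"
Scanning for longest run:
  Position 1 ('a'): new char, reset run to 1
  Position 2 ('b'): new char, reset run to 1
  Position 3 ('b'): continues run of 'b', length=2
  Position 4 ('a'): new char, reset run to 1
  Position 5 ('a'): continues run of 'a', length=2
  Position 6 ('b'): new char, reset run to 1
  Position 7 ('c'): new char, reset run to 1
  Position 8 ('b'): new char, reset run to 1
  Position 9 ('a'): new char, reset run to 1
  Position 10 ('a'): continues run of 'a', length=2
  Position 11 ('c'): new char, reset run to 1
Longest run: 'b' with length 2

2


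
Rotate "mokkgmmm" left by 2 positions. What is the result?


Input: "mokkgmmm", rotate left by 2
First 2 characters: "mo"
Remaining characters: "kkgmmm"
Concatenate remaining + first: "kkgmmm" + "mo" = "kkgmmmmo"

kkgmmmmo


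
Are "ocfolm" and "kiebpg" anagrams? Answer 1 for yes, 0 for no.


Strings: "ocfolm", "kiebpg"
Sorted first:  cflmoo
Sorted second: begikp
Differ at position 0: 'c' vs 'b' => not anagrams

0


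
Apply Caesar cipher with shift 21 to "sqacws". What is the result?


Caesar cipher: shift "sqacws" by 21
  's' (pos 18) + 21 = pos 13 = 'n'
  'q' (pos 16) + 21 = pos 11 = 'l'
  'a' (pos 0) + 21 = pos 21 = 'v'
  'c' (pos 2) + 21 = pos 23 = 'x'
  'w' (pos 22) + 21 = pos 17 = 'r'
  's' (pos 18) + 21 = pos 13 = 'n'
Result: nlvxrn

nlvxrn


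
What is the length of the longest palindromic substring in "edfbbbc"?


Input: "edfbbbc"
Checking substrings for palindromes:
  [3:6] "bbb" (len 3) => palindrome
  [3:5] "bb" (len 2) => palindrome
  [4:6] "bb" (len 2) => palindrome
Longest palindromic substring: "bbb" with length 3

3


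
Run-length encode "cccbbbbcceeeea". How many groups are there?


Input: cccbbbbcceeeea
Scanning for consecutive runs:
  Group 1: 'c' x 3 (positions 0-2)
  Group 2: 'b' x 4 (positions 3-6)
  Group 3: 'c' x 2 (positions 7-8)
  Group 4: 'e' x 4 (positions 9-12)
  Group 5: 'a' x 1 (positions 13-13)
Total groups: 5

5


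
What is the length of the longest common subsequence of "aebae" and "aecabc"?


LCS of "aebae" and "aecabc"
DP table:
           a    e    c    a    b    c
      0    0    0    0    0    0    0
  a   0    1    1    1    1    1    1
  e   0    1    2    2    2    2    2
  b   0    1    2    2    2    3    3
  a   0    1    2    2    3    3    3
  e   0    1    2    2    3    3    3
LCS length = dp[5][6] = 3

3


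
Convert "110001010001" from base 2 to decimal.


Input: "110001010001" in base 2
Positional expansion:
  Digit '1' (value 1) x 2^11 = 2048
  Digit '1' (value 1) x 2^10 = 1024
  Digit '0' (value 0) x 2^9 = 0
  Digit '0' (value 0) x 2^8 = 0
  Digit '0' (value 0) x 2^7 = 0
  Digit '1' (value 1) x 2^6 = 64
  Digit '0' (value 0) x 2^5 = 0
  Digit '1' (value 1) x 2^4 = 16
  Digit '0' (value 0) x 2^3 = 0
  Digit '0' (value 0) x 2^2 = 0
  Digit '0' (value 0) x 2^1 = 0
  Digit '1' (value 1) x 2^0 = 1
Sum = 3153

3153


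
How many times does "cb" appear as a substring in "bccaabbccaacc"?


Searching for "cb" in "bccaabbccaacc"
Scanning each position:
  Position 0: "bc" => no
  Position 1: "cc" => no
  Position 2: "ca" => no
  Position 3: "aa" => no
  Position 4: "ab" => no
  Position 5: "bb" => no
  Position 6: "bc" => no
  Position 7: "cc" => no
  Position 8: "ca" => no
  Position 9: "aa" => no
  Position 10: "ac" => no
  Position 11: "cc" => no
Total occurrences: 0

0


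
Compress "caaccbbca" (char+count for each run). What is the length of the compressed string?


Input: caaccbbca
Runs:
  'c' x 1 => "c1"
  'a' x 2 => "a2"
  'c' x 2 => "c2"
  'b' x 2 => "b2"
  'c' x 1 => "c1"
  'a' x 1 => "a1"
Compressed: "c1a2c2b2c1a1"
Compressed length: 12

12


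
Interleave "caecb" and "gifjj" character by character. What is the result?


Interleaving "caecb" and "gifjj":
  Position 0: 'c' from first, 'g' from second => "cg"
  Position 1: 'a' from first, 'i' from second => "ai"
  Position 2: 'e' from first, 'f' from second => "ef"
  Position 3: 'c' from first, 'j' from second => "cj"
  Position 4: 'b' from first, 'j' from second => "bj"
Result: cgaiefcjbj

cgaiefcjbj


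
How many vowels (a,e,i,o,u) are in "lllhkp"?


Input: lllhkp
Checking each character:
  'l' at position 0: consonant
  'l' at position 1: consonant
  'l' at position 2: consonant
  'h' at position 3: consonant
  'k' at position 4: consonant
  'p' at position 5: consonant
Total vowels: 0

0


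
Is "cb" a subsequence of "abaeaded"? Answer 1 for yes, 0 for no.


Check if "cb" is a subsequence of "abaeaded"
Greedy scan:
  Position 0 ('a'): no match needed
  Position 1 ('b'): no match needed
  Position 2 ('a'): no match needed
  Position 3 ('e'): no match needed
  Position 4 ('a'): no match needed
  Position 5 ('d'): no match needed
  Position 6 ('e'): no match needed
  Position 7 ('d'): no match needed
Only matched 0/2 characters => not a subsequence

0


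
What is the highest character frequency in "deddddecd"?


Input: deddddecd
Character counts:
  'c': 1
  'd': 6
  'e': 2
Maximum frequency: 6

6


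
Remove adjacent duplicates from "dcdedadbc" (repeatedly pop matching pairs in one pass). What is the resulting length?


Input: dcdedadbc
Stack-based adjacent duplicate removal:
  Read 'd': push. Stack: d
  Read 'c': push. Stack: dc
  Read 'd': push. Stack: dcd
  Read 'e': push. Stack: dcde
  Read 'd': push. Stack: dcded
  Read 'a': push. Stack: dcdeda
  Read 'd': push. Stack: dcdedad
  Read 'b': push. Stack: dcdedadb
  Read 'c': push. Stack: dcdedadbc
Final stack: "dcdedadbc" (length 9)

9


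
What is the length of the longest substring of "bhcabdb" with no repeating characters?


Input: "bhcabdb"
Sliding window (track last position of each char):
  Position 0 ('b'): window [0,0] length 1 -- new best
  Position 1 ('h'): window [0,1] length 2 -- new best
  Position 2 ('c'): window [0,2] length 3 -- new best
  Position 3 ('a'): window [0,3] length 4 -- new best
  Position 4 ('b'): repeat (last at 0), move window start to 1
  Position 4 ('b'): window [1,4] length 4
  Position 5 ('d'): window [1,5] length 5 -- new best
  Position 6 ('b'): repeat (last at 4), move window start to 5
  Position 6 ('b'): window [5,6] length 2
Longest substring with no repeats: "hcabd" with length 5

5


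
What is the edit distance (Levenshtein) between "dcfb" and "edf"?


Computing edit distance: "dcfb" -> "edf"
DP table:
           e    d    f
      0    1    2    3
  d   1    1    1    2
  c   2    2    2    2
  f   3    3    3    2
  b   4    4    4    3
Edit distance = dp[4][3] = 3

3


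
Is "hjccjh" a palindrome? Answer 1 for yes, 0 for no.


Input: hjccjh
Reversed: hjccjh
  Compare pos 0 ('h') with pos 5 ('h'): match
  Compare pos 1 ('j') with pos 4 ('j'): match
  Compare pos 2 ('c') with pos 3 ('c'): match
Result: palindrome

1


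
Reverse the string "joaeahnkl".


Input: joaeahnkl
Reading characters right to left:
  Position 8: 'l'
  Position 7: 'k'
  Position 6: 'n'
  Position 5: 'h'
  Position 4: 'a'
  Position 3: 'e'
  Position 2: 'a'
  Position 1: 'o'
  Position 0: 'j'
Reversed: lknhaeaoj

lknhaeaoj


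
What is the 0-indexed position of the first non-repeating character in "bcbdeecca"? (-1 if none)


Input: bcbdeecca
Character frequencies:
  'a': 1
  'b': 2
  'c': 3
  'd': 1
  'e': 2
Scanning left to right for freq == 1:
  Position 0 ('b'): freq=2, skip
  Position 1 ('c'): freq=3, skip
  Position 2 ('b'): freq=2, skip
  Position 3 ('d'): unique! => answer = 3

3


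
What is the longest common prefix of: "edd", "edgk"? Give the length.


Words: edd, edgk
  Position 0: all 'e' => match
  Position 1: all 'd' => match
  Position 2: ('d', 'g') => mismatch, stop
LCP = "ed" (length 2)

2


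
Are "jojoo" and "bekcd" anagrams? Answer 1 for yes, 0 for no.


Strings: "jojoo", "bekcd"
Sorted first:  jjooo
Sorted second: bcdek
Differ at position 0: 'j' vs 'b' => not anagrams

0


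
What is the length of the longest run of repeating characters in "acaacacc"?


Input: "acaacacc"
Scanning for longest run:
  Position 1 ('c'): new char, reset run to 1
  Position 2 ('a'): new char, reset run to 1
  Position 3 ('a'): continues run of 'a', length=2
  Position 4 ('c'): new char, reset run to 1
  Position 5 ('a'): new char, reset run to 1
  Position 6 ('c'): new char, reset run to 1
  Position 7 ('c'): continues run of 'c', length=2
Longest run: 'a' with length 2

2


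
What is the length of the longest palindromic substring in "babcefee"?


Input: "babcefee"
Checking substrings for palindromes:
  [0:3] "bab" (len 3) => palindrome
  [4:7] "efe" (len 3) => palindrome
  [6:8] "ee" (len 2) => palindrome
Longest palindromic substring: "bab" with length 3

3


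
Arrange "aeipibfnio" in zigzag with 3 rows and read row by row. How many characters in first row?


Zigzag "aeipibfnio" into 3 rows:
Placing characters:
  'a' => row 0
  'e' => row 1
  'i' => row 2
  'p' => row 1
  'i' => row 0
  'b' => row 1
  'f' => row 2
  'n' => row 1
  'i' => row 0
  'o' => row 1
Rows:
  Row 0: "aii"
  Row 1: "epbno"
  Row 2: "if"
First row length: 3

3


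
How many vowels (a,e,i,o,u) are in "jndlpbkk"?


Input: jndlpbkk
Checking each character:
  'j' at position 0: consonant
  'n' at position 1: consonant
  'd' at position 2: consonant
  'l' at position 3: consonant
  'p' at position 4: consonant
  'b' at position 5: consonant
  'k' at position 6: consonant
  'k' at position 7: consonant
Total vowels: 0

0


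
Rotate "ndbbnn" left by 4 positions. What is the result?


Input: "ndbbnn", rotate left by 4
First 4 characters: "ndbb"
Remaining characters: "nn"
Concatenate remaining + first: "nn" + "ndbb" = "nnndbb"

nnndbb


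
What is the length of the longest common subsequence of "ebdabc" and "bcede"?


LCS of "ebdabc" and "bcede"
DP table:
           b    c    e    d    e
      0    0    0    0    0    0
  e   0    0    0    1    1    1
  b   0    1    1    1    1    1
  d   0    1    1    1    2    2
  a   0    1    1    1    2    2
  b   0    1    1    1    2    2
  c   0    1    2    2    2    2
LCS length = dp[6][5] = 2

2


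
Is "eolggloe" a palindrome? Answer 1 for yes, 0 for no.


Input: eolggloe
Reversed: eolggloe
  Compare pos 0 ('e') with pos 7 ('e'): match
  Compare pos 1 ('o') with pos 6 ('o'): match
  Compare pos 2 ('l') with pos 5 ('l'): match
  Compare pos 3 ('g') with pos 4 ('g'): match
Result: palindrome

1


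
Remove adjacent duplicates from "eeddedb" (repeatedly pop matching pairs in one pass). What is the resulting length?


Input: eeddedb
Stack-based adjacent duplicate removal:
  Read 'e': push. Stack: e
  Read 'e': matches stack top 'e' => pop. Stack: (empty)
  Read 'd': push. Stack: d
  Read 'd': matches stack top 'd' => pop. Stack: (empty)
  Read 'e': push. Stack: e
  Read 'd': push. Stack: ed
  Read 'b': push. Stack: edb
Final stack: "edb" (length 3)

3


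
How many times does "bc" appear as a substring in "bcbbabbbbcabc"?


Searching for "bc" in "bcbbabbbbcabc"
Scanning each position:
  Position 0: "bc" => MATCH
  Position 1: "cb" => no
  Position 2: "bb" => no
  Position 3: "ba" => no
  Position 4: "ab" => no
  Position 5: "bb" => no
  Position 6: "bb" => no
  Position 7: "bb" => no
  Position 8: "bc" => MATCH
  Position 9: "ca" => no
  Position 10: "ab" => no
  Position 11: "bc" => MATCH
Total occurrences: 3

3


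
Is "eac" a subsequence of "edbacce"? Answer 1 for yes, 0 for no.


Check if "eac" is a subsequence of "edbacce"
Greedy scan:
  Position 0 ('e'): matches sub[0] = 'e'
  Position 1 ('d'): no match needed
  Position 2 ('b'): no match needed
  Position 3 ('a'): matches sub[1] = 'a'
  Position 4 ('c'): matches sub[2] = 'c'
  Position 5 ('c'): no match needed
  Position 6 ('e'): no match needed
All 3 characters matched => is a subsequence

1


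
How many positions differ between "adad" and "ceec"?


Comparing "adad" and "ceec" position by position:
  Position 0: 'a' vs 'c' => DIFFER
  Position 1: 'd' vs 'e' => DIFFER
  Position 2: 'a' vs 'e' => DIFFER
  Position 3: 'd' vs 'c' => DIFFER
Positions that differ: 4

4


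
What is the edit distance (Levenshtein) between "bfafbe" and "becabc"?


Computing edit distance: "bfafbe" -> "becabc"
DP table:
           b    e    c    a    b    c
      0    1    2    3    4    5    6
  b   1    0    1    2    3    4    5
  f   2    1    1    2    3    4    5
  a   3    2    2    2    2    3    4
  f   4    3    3    3    3    3    4
  b   5    4    4    4    4    3    4
  e   6    5    4    5    5    4    4
Edit distance = dp[6][6] = 4

4


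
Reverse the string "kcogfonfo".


Input: kcogfonfo
Reading characters right to left:
  Position 8: 'o'
  Position 7: 'f'
  Position 6: 'n'
  Position 5: 'o'
  Position 4: 'f'
  Position 3: 'g'
  Position 2: 'o'
  Position 1: 'c'
  Position 0: 'k'
Reversed: ofnofgock

ofnofgock


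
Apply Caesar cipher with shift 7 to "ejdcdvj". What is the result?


Caesar cipher: shift "ejdcdvj" by 7
  'e' (pos 4) + 7 = pos 11 = 'l'
  'j' (pos 9) + 7 = pos 16 = 'q'
  'd' (pos 3) + 7 = pos 10 = 'k'
  'c' (pos 2) + 7 = pos 9 = 'j'
  'd' (pos 3) + 7 = pos 10 = 'k'
  'v' (pos 21) + 7 = pos 2 = 'c'
  'j' (pos 9) + 7 = pos 16 = 'q'
Result: lqkjkcq

lqkjkcq


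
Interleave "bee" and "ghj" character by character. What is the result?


Interleaving "bee" and "ghj":
  Position 0: 'b' from first, 'g' from second => "bg"
  Position 1: 'e' from first, 'h' from second => "eh"
  Position 2: 'e' from first, 'j' from second => "ej"
Result: bgehej

bgehej


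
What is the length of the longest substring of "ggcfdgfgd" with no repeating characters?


Input: "ggcfdgfgd"
Sliding window (track last position of each char):
  Position 0 ('g'): window [0,0] length 1 -- new best
  Position 1 ('g'): repeat (last at 0), move window start to 1
  Position 1 ('g'): window [1,1] length 1
  Position 2 ('c'): window [1,2] length 2 -- new best
  Position 3 ('f'): window [1,3] length 3 -- new best
  Position 4 ('d'): window [1,4] length 4 -- new best
  Position 5 ('g'): repeat (last at 1), move window start to 2
  Position 5 ('g'): window [2,5] length 4
  Position 6 ('f'): repeat (last at 3), move window start to 4
  Position 6 ('f'): window [4,6] length 3
  Position 7 ('g'): repeat (last at 5), move window start to 6
  Position 7 ('g'): window [6,7] length 2
  Position 8 ('d'): window [6,8] length 3
Longest substring with no repeats: "gcfd" with length 4

4


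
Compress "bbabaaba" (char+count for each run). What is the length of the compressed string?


Input: bbabaaba
Runs:
  'b' x 2 => "b2"
  'a' x 1 => "a1"
  'b' x 1 => "b1"
  'a' x 2 => "a2"
  'b' x 1 => "b1"
  'a' x 1 => "a1"
Compressed: "b2a1b1a2b1a1"
Compressed length: 12

12


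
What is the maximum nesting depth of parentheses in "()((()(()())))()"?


Input: "()((()(()())))()"
Tracking depth:
  Position 0 '(': depth becomes 1
  Position 1 ')': depth becomes 0
  Position 2 '(': depth becomes 1
  Position 3 '(': depth becomes 2
  Position 4 '(': depth becomes 3
  Position 5 ')': depth becomes 2
  Position 6 '(': depth becomes 3
  Position 7 '(': depth becomes 4
  Position 8 ')': depth becomes 3
  Position 9 '(': depth becomes 4
  Position 10 ')': depth becomes 3
  Position 11 ')': depth becomes 2
  Position 12 ')': depth becomes 1
  Position 13 ')': depth becomes 0
  Position 14 '(': depth becomes 1
  Position 15 ')': depth becomes 0
Maximum depth reached: 4

4


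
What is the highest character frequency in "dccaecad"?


Input: dccaecad
Character counts:
  'a': 2
  'c': 3
  'd': 2
  'e': 1
Maximum frequency: 3

3


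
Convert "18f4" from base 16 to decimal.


Input: "18f4" in base 16
Positional expansion:
  Digit '1' (value 1) x 16^3 = 4096
  Digit '8' (value 8) x 16^2 = 2048
  Digit 'f' (value 15) x 16^1 = 240
  Digit '4' (value 4) x 16^0 = 4
Sum = 6388

6388


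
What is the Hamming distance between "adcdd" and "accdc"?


Comparing "adcdd" and "accdc" position by position:
  Position 0: 'a' vs 'a' => same
  Position 1: 'd' vs 'c' => differ
  Position 2: 'c' vs 'c' => same
  Position 3: 'd' vs 'd' => same
  Position 4: 'd' vs 'c' => differ
Total differences (Hamming distance): 2

2


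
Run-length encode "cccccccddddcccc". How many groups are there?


Input: cccccccddddcccc
Scanning for consecutive runs:
  Group 1: 'c' x 7 (positions 0-6)
  Group 2: 'd' x 4 (positions 7-10)
  Group 3: 'c' x 4 (positions 11-14)
Total groups: 3

3


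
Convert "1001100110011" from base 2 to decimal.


Input: "1001100110011" in base 2
Positional expansion:
  Digit '1' (value 1) x 2^12 = 4096
  Digit '0' (value 0) x 2^11 = 0
  Digit '0' (value 0) x 2^10 = 0
  Digit '1' (value 1) x 2^9 = 512
  Digit '1' (value 1) x 2^8 = 256
  Digit '0' (value 0) x 2^7 = 0
  Digit '0' (value 0) x 2^6 = 0
  Digit '1' (value 1) x 2^5 = 32
  Digit '1' (value 1) x 2^4 = 16
  Digit '0' (value 0) x 2^3 = 0
  Digit '0' (value 0) x 2^2 = 0
  Digit '1' (value 1) x 2^1 = 2
  Digit '1' (value 1) x 2^0 = 1
Sum = 4915

4915


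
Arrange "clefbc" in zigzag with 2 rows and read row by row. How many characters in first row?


Zigzag "clefbc" into 2 rows:
Placing characters:
  'c' => row 0
  'l' => row 1
  'e' => row 0
  'f' => row 1
  'b' => row 0
  'c' => row 1
Rows:
  Row 0: "ceb"
  Row 1: "lfc"
First row length: 3

3


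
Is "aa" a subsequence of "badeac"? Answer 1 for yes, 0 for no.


Check if "aa" is a subsequence of "badeac"
Greedy scan:
  Position 0 ('b'): no match needed
  Position 1 ('a'): matches sub[0] = 'a'
  Position 2 ('d'): no match needed
  Position 3 ('e'): no match needed
  Position 4 ('a'): matches sub[1] = 'a'
  Position 5 ('c'): no match needed
All 2 characters matched => is a subsequence

1


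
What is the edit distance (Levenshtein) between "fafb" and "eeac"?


Computing edit distance: "fafb" -> "eeac"
DP table:
           e    e    a    c
      0    1    2    3    4
  f   1    1    2    3    4
  a   2    2    2    2    3
  f   3    3    3    3    3
  b   4    4    4    4    4
Edit distance = dp[4][4] = 4

4


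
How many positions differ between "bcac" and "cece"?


Comparing "bcac" and "cece" position by position:
  Position 0: 'b' vs 'c' => DIFFER
  Position 1: 'c' vs 'e' => DIFFER
  Position 2: 'a' vs 'c' => DIFFER
  Position 3: 'c' vs 'e' => DIFFER
Positions that differ: 4

4


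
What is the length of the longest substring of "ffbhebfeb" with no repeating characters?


Input: "ffbhebfeb"
Sliding window (track last position of each char):
  Position 0 ('f'): window [0,0] length 1 -- new best
  Position 1 ('f'): repeat (last at 0), move window start to 1
  Position 1 ('f'): window [1,1] length 1
  Position 2 ('b'): window [1,2] length 2 -- new best
  Position 3 ('h'): window [1,3] length 3 -- new best
  Position 4 ('e'): window [1,4] length 4 -- new best
  Position 5 ('b'): repeat (last at 2), move window start to 3
  Position 5 ('b'): window [3,5] length 3
  Position 6 ('f'): window [3,6] length 4
  Position 7 ('e'): repeat (last at 4), move window start to 5
  Position 7 ('e'): window [5,7] length 3
  Position 8 ('b'): repeat (last at 5), move window start to 6
  Position 8 ('b'): window [6,8] length 3
Longest substring with no repeats: "fbhe" with length 4

4


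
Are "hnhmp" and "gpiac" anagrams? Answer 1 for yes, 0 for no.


Strings: "hnhmp", "gpiac"
Sorted first:  hhmnp
Sorted second: acgip
Differ at position 0: 'h' vs 'a' => not anagrams

0


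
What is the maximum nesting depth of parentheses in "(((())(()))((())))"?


Input: "(((())(()))((())))"
Tracking depth:
  Position 0 '(': depth becomes 1
  Position 1 '(': depth becomes 2
  Position 2 '(': depth becomes 3
  Position 3 '(': depth becomes 4
  Position 4 ')': depth becomes 3
  Position 5 ')': depth becomes 2
  Position 6 '(': depth becomes 3
  Position 7 '(': depth becomes 4
  Position 8 ')': depth becomes 3
  Position 9 ')': depth becomes 2
  Position 10 ')': depth becomes 1
  Position 11 '(': depth becomes 2
  Position 12 '(': depth becomes 3
  Position 13 '(': depth becomes 4
  Position 14 ')': depth becomes 3
  Position 15 ')': depth becomes 2
  Position 16 ')': depth becomes 1
  Position 17 ')': depth becomes 0
Maximum depth reached: 4

4


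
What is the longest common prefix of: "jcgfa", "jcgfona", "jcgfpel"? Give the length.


Words: jcgfa, jcgfona, jcgfpel
  Position 0: all 'j' => match
  Position 1: all 'c' => match
  Position 2: all 'g' => match
  Position 3: all 'f' => match
  Position 4: ('a', 'o', 'p') => mismatch, stop
LCP = "jcgf" (length 4)

4


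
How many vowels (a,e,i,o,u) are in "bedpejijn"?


Input: bedpejijn
Checking each character:
  'b' at position 0: consonant
  'e' at position 1: vowel (running total: 1)
  'd' at position 2: consonant
  'p' at position 3: consonant
  'e' at position 4: vowel (running total: 2)
  'j' at position 5: consonant
  'i' at position 6: vowel (running total: 3)
  'j' at position 7: consonant
  'n' at position 8: consonant
Total vowels: 3

3


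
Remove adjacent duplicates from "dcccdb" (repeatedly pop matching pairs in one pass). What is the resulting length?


Input: dcccdb
Stack-based adjacent duplicate removal:
  Read 'd': push. Stack: d
  Read 'c': push. Stack: dc
  Read 'c': matches stack top 'c' => pop. Stack: d
  Read 'c': push. Stack: dc
  Read 'd': push. Stack: dcd
  Read 'b': push. Stack: dcdb
Final stack: "dcdb" (length 4)

4


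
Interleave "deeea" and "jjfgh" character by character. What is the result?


Interleaving "deeea" and "jjfgh":
  Position 0: 'd' from first, 'j' from second => "dj"
  Position 1: 'e' from first, 'j' from second => "ej"
  Position 2: 'e' from first, 'f' from second => "ef"
  Position 3: 'e' from first, 'g' from second => "eg"
  Position 4: 'a' from first, 'h' from second => "ah"
Result: djejefegah

djejefegah


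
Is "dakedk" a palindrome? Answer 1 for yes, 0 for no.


Input: dakedk
Reversed: kdekad
  Compare pos 0 ('d') with pos 5 ('k'): MISMATCH
  Compare pos 1 ('a') with pos 4 ('d'): MISMATCH
  Compare pos 2 ('k') with pos 3 ('e'): MISMATCH
Result: not a palindrome

0


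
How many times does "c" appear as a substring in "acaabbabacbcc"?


Searching for "c" in "acaabbabacbcc"
Scanning each position:
  Position 0: "a" => no
  Position 1: "c" => MATCH
  Position 2: "a" => no
  Position 3: "a" => no
  Position 4: "b" => no
  Position 5: "b" => no
  Position 6: "a" => no
  Position 7: "b" => no
  Position 8: "a" => no
  Position 9: "c" => MATCH
  Position 10: "b" => no
  Position 11: "c" => MATCH
  Position 12: "c" => MATCH
Total occurrences: 4

4


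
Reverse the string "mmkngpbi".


Input: mmkngpbi
Reading characters right to left:
  Position 7: 'i'
  Position 6: 'b'
  Position 5: 'p'
  Position 4: 'g'
  Position 3: 'n'
  Position 2: 'k'
  Position 1: 'm'
  Position 0: 'm'
Reversed: ibpgnkmm

ibpgnkmm


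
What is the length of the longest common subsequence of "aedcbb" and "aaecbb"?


LCS of "aedcbb" and "aaecbb"
DP table:
           a    a    e    c    b    b
      0    0    0    0    0    0    0
  a   0    1    1    1    1    1    1
  e   0    1    1    2    2    2    2
  d   0    1    1    2    2    2    2
  c   0    1    1    2    3    3    3
  b   0    1    1    2    3    4    4
  b   0    1    1    2    3    4    5
LCS length = dp[6][6] = 5

5


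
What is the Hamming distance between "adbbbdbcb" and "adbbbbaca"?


Comparing "adbbbdbcb" and "adbbbbaca" position by position:
  Position 0: 'a' vs 'a' => same
  Position 1: 'd' vs 'd' => same
  Position 2: 'b' vs 'b' => same
  Position 3: 'b' vs 'b' => same
  Position 4: 'b' vs 'b' => same
  Position 5: 'd' vs 'b' => differ
  Position 6: 'b' vs 'a' => differ
  Position 7: 'c' vs 'c' => same
  Position 8: 'b' vs 'a' => differ
Total differences (Hamming distance): 3

3


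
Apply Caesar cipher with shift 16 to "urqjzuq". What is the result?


Caesar cipher: shift "urqjzuq" by 16
  'u' (pos 20) + 16 = pos 10 = 'k'
  'r' (pos 17) + 16 = pos 7 = 'h'
  'q' (pos 16) + 16 = pos 6 = 'g'
  'j' (pos 9) + 16 = pos 25 = 'z'
  'z' (pos 25) + 16 = pos 15 = 'p'
  'u' (pos 20) + 16 = pos 10 = 'k'
  'q' (pos 16) + 16 = pos 6 = 'g'
Result: khgzpkg

khgzpkg


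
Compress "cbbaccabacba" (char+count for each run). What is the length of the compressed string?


Input: cbbaccabacba
Runs:
  'c' x 1 => "c1"
  'b' x 2 => "b2"
  'a' x 1 => "a1"
  'c' x 2 => "c2"
  'a' x 1 => "a1"
  'b' x 1 => "b1"
  'a' x 1 => "a1"
  'c' x 1 => "c1"
  'b' x 1 => "b1"
  'a' x 1 => "a1"
Compressed: "c1b2a1c2a1b1a1c1b1a1"
Compressed length: 20

20


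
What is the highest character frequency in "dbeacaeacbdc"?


Input: dbeacaeacbdc
Character counts:
  'a': 3
  'b': 2
  'c': 3
  'd': 2
  'e': 2
Maximum frequency: 3

3


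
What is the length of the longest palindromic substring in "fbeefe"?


Input: "fbeefe"
Checking substrings for palindromes:
  [3:6] "efe" (len 3) => palindrome
  [2:4] "ee" (len 2) => palindrome
Longest palindromic substring: "efe" with length 3

3


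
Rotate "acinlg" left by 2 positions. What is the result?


Input: "acinlg", rotate left by 2
First 2 characters: "ac"
Remaining characters: "inlg"
Concatenate remaining + first: "inlg" + "ac" = "inlgac"

inlgac


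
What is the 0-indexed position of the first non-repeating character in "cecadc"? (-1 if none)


Input: cecadc
Character frequencies:
  'a': 1
  'c': 3
  'd': 1
  'e': 1
Scanning left to right for freq == 1:
  Position 0 ('c'): freq=3, skip
  Position 1 ('e'): unique! => answer = 1

1


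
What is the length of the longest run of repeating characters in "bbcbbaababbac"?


Input: "bbcbbaababbac"
Scanning for longest run:
  Position 1 ('b'): continues run of 'b', length=2
  Position 2 ('c'): new char, reset run to 1
  Position 3 ('b'): new char, reset run to 1
  Position 4 ('b'): continues run of 'b', length=2
  Position 5 ('a'): new char, reset run to 1
  Position 6 ('a'): continues run of 'a', length=2
  Position 7 ('b'): new char, reset run to 1
  Position 8 ('a'): new char, reset run to 1
  Position 9 ('b'): new char, reset run to 1
  Position 10 ('b'): continues run of 'b', length=2
  Position 11 ('a'): new char, reset run to 1
  Position 12 ('c'): new char, reset run to 1
Longest run: 'b' with length 2

2


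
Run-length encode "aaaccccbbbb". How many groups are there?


Input: aaaccccbbbb
Scanning for consecutive runs:
  Group 1: 'a' x 3 (positions 0-2)
  Group 2: 'c' x 4 (positions 3-6)
  Group 3: 'b' x 4 (positions 7-10)
Total groups: 3

3


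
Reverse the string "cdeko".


Input: cdeko
Reading characters right to left:
  Position 4: 'o'
  Position 3: 'k'
  Position 2: 'e'
  Position 1: 'd'
  Position 0: 'c'
Reversed: okedc

okedc


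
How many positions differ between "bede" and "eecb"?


Comparing "bede" and "eecb" position by position:
  Position 0: 'b' vs 'e' => DIFFER
  Position 1: 'e' vs 'e' => same
  Position 2: 'd' vs 'c' => DIFFER
  Position 3: 'e' vs 'b' => DIFFER
Positions that differ: 3

3


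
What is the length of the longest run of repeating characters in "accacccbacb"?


Input: "accacccbacb"
Scanning for longest run:
  Position 1 ('c'): new char, reset run to 1
  Position 2 ('c'): continues run of 'c', length=2
  Position 3 ('a'): new char, reset run to 1
  Position 4 ('c'): new char, reset run to 1
  Position 5 ('c'): continues run of 'c', length=2
  Position 6 ('c'): continues run of 'c', length=3
  Position 7 ('b'): new char, reset run to 1
  Position 8 ('a'): new char, reset run to 1
  Position 9 ('c'): new char, reset run to 1
  Position 10 ('b'): new char, reset run to 1
Longest run: 'c' with length 3

3


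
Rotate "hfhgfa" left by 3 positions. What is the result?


Input: "hfhgfa", rotate left by 3
First 3 characters: "hfh"
Remaining characters: "gfa"
Concatenate remaining + first: "gfa" + "hfh" = "gfahfh"

gfahfh
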